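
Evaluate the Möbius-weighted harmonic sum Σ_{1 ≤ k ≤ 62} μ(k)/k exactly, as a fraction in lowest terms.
Σ μ(k)/k = 1874648830674470878723/117288381359406970983270

Values of μ(k) for 1 ≤ k ≤ 62: μ(1) = 1, μ(2) = -1, μ(3) = -1, μ(5) = -1, μ(6) = 1, μ(7) = -1, μ(10) = 1, μ(11) = -1, μ(13) = -1, μ(14) = 1, μ(15) = 1, μ(17) = -1, μ(19) = -1, μ(21) = 1, μ(22) = 1, μ(23) = -1, μ(26) = 1, μ(29) = -1, μ(30) = -1, μ(31) = -1, μ(33) = 1, μ(34) = 1, μ(35) = 1, μ(37) = -1, μ(38) = 1, μ(39) = 1, μ(41) = -1, μ(42) = -1, μ(43) = -1, μ(46) = 1, μ(47) = -1, μ(51) = 1, μ(53) = -1, μ(55) = 1, μ(57) = 1, μ(58) = 1, μ(59) = -1, μ(61) = -1, μ(62) = 1, with μ = 0 on non-squarefree integers. Summing μ(k)/k for k where μ(k) ≠ 0 gives 1874648830674470878723/117288381359406970983270 ≈ 0.0160. (PNT ⟺ this sum → 0 as n → ∞.)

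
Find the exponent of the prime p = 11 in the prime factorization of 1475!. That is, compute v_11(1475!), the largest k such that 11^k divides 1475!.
v_11(1475!) = 147

Legendre's formula: v_p(n!) = Σ_{k ≥ 1} ⌊n / p^k⌋. For p = 11, n = 1475, the terms are:
  ⌊1475/11^1⌋ = ⌊1475/11⌋ = 134
  ⌊1475/11^2⌋ = ⌊1475/121⌋ = 12
  ⌊1475/11^3⌋ = ⌊1475/1331⌋ = 1
(the next term ⌊1475/11^4⌋ = 0, terminating the sum). Summing: v_11(1475!) = 134 + 12 + 1 = 147.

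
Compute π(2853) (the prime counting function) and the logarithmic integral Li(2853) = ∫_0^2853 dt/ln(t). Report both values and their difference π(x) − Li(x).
π(2853) = 414;  Li(2853) ≈ 424.34;  π(x) − Li(x) ≈ -10.34.

Direct count of primes ≤ 2853 gives π(2853) = 414. Numerical evaluation of the logarithmic integral gives Li(2853) ≈ 424.34. The difference π(x) − Li(x) ≈ -10.34 is typically negative for small/moderate x (Li(x) overestimates), though Littlewood's theorem shows this sign changes infinitely often.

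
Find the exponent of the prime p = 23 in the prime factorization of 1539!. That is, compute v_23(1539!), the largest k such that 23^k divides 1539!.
v_23(1539!) = 68

Legendre's formula: v_p(n!) = Σ_{k ≥ 1} ⌊n / p^k⌋. For p = 23, n = 1539, the terms are:
  ⌊1539/23^1⌋ = ⌊1539/23⌋ = 66
  ⌊1539/23^2⌋ = ⌊1539/529⌋ = 2
(the next term ⌊1539/23^3⌋ = 0, terminating the sum). Summing: v_23(1539!) = 66 + 2 = 68.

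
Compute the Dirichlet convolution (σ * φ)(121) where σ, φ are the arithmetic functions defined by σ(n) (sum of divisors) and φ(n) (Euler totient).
(σ * φ)(121) = 363

Divisors of 121: [1, 11, 121]. For each d | 121:
  d = 1: σ(1) · φ(121/1) = 1 · 110 = 110
  d = 11: σ(11) · φ(121/11) = 12 · 10 = 120
  d = 121: σ(121) · φ(121/121) = 133 · 1 = 133
Summing: (σ * φ)(121) = 110 + 120 + 133 = 363.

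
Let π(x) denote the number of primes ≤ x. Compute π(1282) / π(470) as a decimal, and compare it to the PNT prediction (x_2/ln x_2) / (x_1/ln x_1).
π(1282)/π(470) = 207/91 ≈ 2.2747;  PNT prediction ≈ 2.3452.

π(470) = 91 and π(1282) = 207, so π(1282)/π(470) ≈ 2.2747. The PNT-predicted ratio is (1282/ln(1282)) / (470/ln(470)) ≈ 2.3452. The two agree to within a few percent, as expected.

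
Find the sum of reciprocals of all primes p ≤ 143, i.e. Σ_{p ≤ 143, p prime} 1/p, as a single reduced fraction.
Σ 1/p = 18825509850919239131453102166593625244431364344421618363/10014646650599190067509233131649940057366334653200433090

π(143) = 34, so the primes ≤ 143 are [2, 3, 5, 7, 11, 13, 17, 19, 23, 29, 31, 37, 41, 43, 47, 53, 59, 61, 67, 71, 73, 79, 83, 89, 97, 101, 103, 107, 109, 113, 127, 131, 137, 139]. Summing 1/p over these primes: 18825509850919239131453102166593625244431364344421618363/10014646650599190067509233131649940057366334653200433090 ≈ 1.8798. Mertens estimate ln ln(143) + 0.2615 ≈ 1.8635.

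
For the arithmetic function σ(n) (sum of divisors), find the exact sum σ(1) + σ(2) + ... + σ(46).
Σ_{n ≤ 46} σ(n) = 1758

Compute σ(n) for each 1 ≤ n ≤ 46: σ(1) = 1, σ(2) = 3, σ(3) = 4, σ(4) = 7, σ(5) = 6, σ(6) = 12, σ(7) = 8, σ(8) = 15, σ(9) = 13, σ(10) = 18, σ(11) = 12, σ(12) = 28, σ(13) = 14, σ(14) = 24, σ(15) = 24, σ(16) = 31, σ(17) = 18, σ(18) = 39, σ(19) = 20, σ(20) = 42, σ(21) = 32, σ(22) = 36, σ(23) = 24, σ(24) = 60, σ(25) = 31, σ(26) = 42, σ(27) = 40, σ(28) = 56, σ(29) = 30, σ(30) = 72, σ(31) = 32, σ(32) = 63, σ(33) = 48, σ(34) = 54, σ(35) = 48, σ(36) = 91, σ(37) = 38, σ(38) = 60, σ(39) = 56, σ(40) = 90, σ(41) = 42, σ(42) = 96, σ(43) = 44, σ(44) = 84, σ(45) = 78, σ(46) = 72. Summing all 46 values: 1758. (Average order: Σ_{n ≤ x} σ(n) ~ (π²/12) x². For x = 46, (π²/12)·46² ≈ 1740.34.)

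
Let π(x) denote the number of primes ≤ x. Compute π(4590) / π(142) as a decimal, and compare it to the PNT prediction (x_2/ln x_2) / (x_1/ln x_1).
π(4590)/π(142) = 620/34 ≈ 18.2353;  PNT prediction ≈ 18.9989.

π(142) = 34 and π(4590) = 620, so π(4590)/π(142) ≈ 18.2353. The PNT-predicted ratio is (4590/ln(4590)) / (142/ln(142)) ≈ 18.9989. The two agree to within a few percent, as expected.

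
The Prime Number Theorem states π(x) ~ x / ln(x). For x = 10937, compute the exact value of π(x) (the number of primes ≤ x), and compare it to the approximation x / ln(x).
π(10937) = 1328;  x/ln(x) ≈ 1176.03;  relative error ≈ 11.44%.

Directly count primes up to 10937: π(10937) = 1328. The PNT approximation gives 10937/ln(10937) ≈ 10937/9.29991 ≈ 1176.03. Relative error (π(x) − x/ln(x)) / π(x) ≈ 11.44%; the approximation is known to undercount slightly (Li(x) is a better estimate).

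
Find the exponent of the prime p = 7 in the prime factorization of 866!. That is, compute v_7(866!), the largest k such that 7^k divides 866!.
v_7(866!) = 142

Legendre's formula: v_p(n!) = Σ_{k ≥ 1} ⌊n / p^k⌋. For p = 7, n = 866, the terms are:
  ⌊866/7^1⌋ = ⌊866/7⌋ = 123
  ⌊866/7^2⌋ = ⌊866/49⌋ = 17
  ⌊866/7^3⌋ = ⌊866/343⌋ = 2
(the next term ⌊866/7^4⌋ = 0, terminating the sum). Summing: v_7(866!) = 123 + 17 + 2 = 142.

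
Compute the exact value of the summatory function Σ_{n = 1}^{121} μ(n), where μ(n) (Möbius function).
Σ_{n ≤ 121} μ(n) = -3

Compute μ(n) for each 1 ≤ n ≤ 121: μ(1) = 1, μ(2) = -1, μ(3) = -1, μ(4) = 0, μ(5) = -1, μ(6) = 1, μ(7) = -1, μ(8) = 0, μ(9) = 0, μ(10) = 1, μ(11) = -1, μ(12) = 0, μ(13) = -1, μ(14) = 1, μ(15) = 1, μ(16) = 0, μ(17) = -1, μ(18) = 0, μ(19) = -1, μ(20) = 0, μ(21) = 1, μ(22) = 1, μ(23) = -1, μ(24) = 0, μ(25) = 0, μ(26) = 1, μ(27) = 0, μ(28) = 0, μ(29) = -1, μ(30) = -1, μ(31) = -1, μ(32) = 0, μ(33) = 1, μ(34) = 1, μ(35) = 1, μ(36) = 0, μ(37) = -1, μ(38) = 1, μ(39) = 1, μ(40) = 0, μ(41) = -1, μ(42) = -1, μ(43) = -1, μ(44) = 0, μ(45) = 0, μ(46) = 1, μ(47) = -1, μ(48) = 0, μ(49) = 0, μ(50) = 0, μ(51) = 1, μ(52) = 0, μ(53) = -1, μ(54) = 0, μ(55) = 1, μ(56) = 0, μ(57) = 1, μ(58) = 1, μ(59) = -1, μ(60) = 0, μ(61) = -1, μ(62) = 1, μ(63) = 0, μ(64) = 0, μ(65) = 1, μ(66) = -1, μ(67) = -1, μ(68) = 0, μ(69) = 1, μ(70) = -1, μ(71) = -1, μ(72) = 0, μ(73) = -1, μ(74) = 1, μ(75) = 0, μ(76) = 0, μ(77) = 1, μ(78) = -1, μ(79) = -1, μ(80) = 0, μ(81) = 0, μ(82) = 1, μ(83) = -1, μ(84) = 0, μ(85) = 1, μ(86) = 1, μ(87) = 1, μ(88) = 0, μ(89) = -1, μ(90) = 0, μ(91) = 1, μ(92) = 0, μ(93) = 1, μ(94) = 1, μ(95) = 1, μ(96) = 0, μ(97) = -1, μ(98) = 0, μ(99) = 0, μ(100) = 0, μ(101) = -1, μ(102) = -1, μ(103) = -1, μ(104) = 0, μ(105) = -1, μ(106) = 1, μ(107) = -1, μ(108) = 0, μ(109) = -1, μ(110) = -1, μ(111) = 1, μ(112) = 0, μ(113) = -1, μ(114) = -1, μ(115) = 1, μ(116) = 0, μ(117) = 0, μ(118) = 1, μ(119) = 1, μ(120) = 0, μ(121) = 0. Summing all 121 values: -3. (Mertens function M(x) = Σ_{n ≤ x} μ(n); on average M(x) should be small (PNT ⟺ M(x) = o(x)).)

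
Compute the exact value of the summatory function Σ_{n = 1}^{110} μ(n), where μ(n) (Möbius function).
Σ_{n ≤ 110} μ(n) = -5

Compute μ(n) for each 1 ≤ n ≤ 110: μ(1) = 1, μ(2) = -1, μ(3) = -1, μ(4) = 0, μ(5) = -1, μ(6) = 1, μ(7) = -1, μ(8) = 0, μ(9) = 0, μ(10) = 1, μ(11) = -1, μ(12) = 0, μ(13) = -1, μ(14) = 1, μ(15) = 1, μ(16) = 0, μ(17) = -1, μ(18) = 0, μ(19) = -1, μ(20) = 0, μ(21) = 1, μ(22) = 1, μ(23) = -1, μ(24) = 0, μ(25) = 0, μ(26) = 1, μ(27) = 0, μ(28) = 0, μ(29) = -1, μ(30) = -1, μ(31) = -1, μ(32) = 0, μ(33) = 1, μ(34) = 1, μ(35) = 1, μ(36) = 0, μ(37) = -1, μ(38) = 1, μ(39) = 1, μ(40) = 0, μ(41) = -1, μ(42) = -1, μ(43) = -1, μ(44) = 0, μ(45) = 0, μ(46) = 1, μ(47) = -1, μ(48) = 0, μ(49) = 0, μ(50) = 0, μ(51) = 1, μ(52) = 0, μ(53) = -1, μ(54) = 0, μ(55) = 1, μ(56) = 0, μ(57) = 1, μ(58) = 1, μ(59) = -1, μ(60) = 0, μ(61) = -1, μ(62) = 1, μ(63) = 0, μ(64) = 0, μ(65) = 1, μ(66) = -1, μ(67) = -1, μ(68) = 0, μ(69) = 1, μ(70) = -1, μ(71) = -1, μ(72) = 0, μ(73) = -1, μ(74) = 1, μ(75) = 0, μ(76) = 0, μ(77) = 1, μ(78) = -1, μ(79) = -1, μ(80) = 0, μ(81) = 0, μ(82) = 1, μ(83) = -1, μ(84) = 0, μ(85) = 1, μ(86) = 1, μ(87) = 1, μ(88) = 0, μ(89) = -1, μ(90) = 0, μ(91) = 1, μ(92) = 0, μ(93) = 1, μ(94) = 1, μ(95) = 1, μ(96) = 0, μ(97) = -1, μ(98) = 0, μ(99) = 0, μ(100) = 0, μ(101) = -1, μ(102) = -1, μ(103) = -1, μ(104) = 0, μ(105) = -1, μ(106) = 1, μ(107) = -1, μ(108) = 0, μ(109) = -1, μ(110) = -1. Summing all 110 values: -5. (Mertens function M(x) = Σ_{n ≤ x} μ(n); on average M(x) should be small (PNT ⟺ M(x) = o(x)).)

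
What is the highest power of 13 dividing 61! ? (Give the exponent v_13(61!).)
v_13(61!) = 4

Legendre's formula: v_p(n!) = Σ_{k ≥ 1} ⌊n / p^k⌋. For p = 13, n = 61, the terms are:
  ⌊61/13^1⌋ = ⌊61/13⌋ = 4
(the next term ⌊61/13^2⌋ = 0, terminating the sum). Summing: v_13(61!) = 4 = 4.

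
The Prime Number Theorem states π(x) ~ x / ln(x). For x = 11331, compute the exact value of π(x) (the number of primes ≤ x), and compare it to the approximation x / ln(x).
π(11331) = 1370;  x/ln(x) ≈ 1213.78;  relative error ≈ 11.40%.

Directly count primes up to 11331: π(11331) = 1370. The PNT approximation gives 11331/ln(11331) ≈ 11331/9.33530 ≈ 1213.78. Relative error (π(x) − x/ln(x)) / π(x) ≈ 11.40%; the approximation is known to undercount slightly (Li(x) is a better estimate).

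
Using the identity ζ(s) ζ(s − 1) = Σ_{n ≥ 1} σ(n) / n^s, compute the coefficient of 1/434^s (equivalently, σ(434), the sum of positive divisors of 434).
σ(434) = 768

In the product (Σ m^0/m^s)(Σ k / k^s) = Σ (Σ_{d | n} d) / n^s, the coefficient of 1/n^s is σ(n) = Σ_{d | n} d. For n = 434, divisors are [1, 2, 7, 14, 31, 62, 217, 434]; summing: σ(434) = 768.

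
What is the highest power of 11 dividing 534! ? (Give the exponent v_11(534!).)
v_11(534!) = 52

Legendre's formula: v_p(n!) = Σ_{k ≥ 1} ⌊n / p^k⌋. For p = 11, n = 534, the terms are:
  ⌊534/11^1⌋ = ⌊534/11⌋ = 48
  ⌊534/11^2⌋ = ⌊534/121⌋ = 4
(the next term ⌊534/11^3⌋ = 0, terminating the sum). Summing: v_11(534!) = 48 + 4 = 52.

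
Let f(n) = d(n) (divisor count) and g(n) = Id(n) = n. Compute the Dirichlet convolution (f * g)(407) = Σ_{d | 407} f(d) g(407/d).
(d * Id)(407) = 507

Divisors of 407: [1, 11, 37, 407]. For each d | 407:
  d = 1: d(1) · Id(407/1) = 1 · 407 = 407
  d = 11: d(11) · Id(407/11) = 2 · 37 = 74
  d = 37: d(37) · Id(407/37) = 2 · 11 = 22
  d = 407: d(407) · Id(407/407) = 4 · 1 = 4
Summing: (d * Id)(407) = 407 + 74 + 22 + 4 = 507.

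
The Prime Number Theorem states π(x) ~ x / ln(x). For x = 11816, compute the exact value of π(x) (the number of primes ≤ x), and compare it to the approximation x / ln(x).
π(11816) = 1416;  x/ln(x) ≈ 1260.08;  relative error ≈ 11.01%.

Directly count primes up to 11816: π(11816) = 1416. The PNT approximation gives 11816/ln(11816) ≈ 11816/9.37721 ≈ 1260.08. Relative error (π(x) − x/ln(x)) / π(x) ≈ 11.01%; the approximation is known to undercount slightly (Li(x) is a better estimate).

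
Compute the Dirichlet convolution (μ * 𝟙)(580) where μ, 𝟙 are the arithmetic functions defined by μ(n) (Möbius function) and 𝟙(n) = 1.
(μ * 𝟙)(580) = 0

Divisors of 580: [1, 2, 4, 5, 10, 20, 29, 58, 116, 145, 290, 580]. For each d | 580:
  d = 1: μ(1) · 𝟙(580/1) = 1 · 1 = 1
  d = 2: μ(2) · 𝟙(580/2) = -1 · 1 = -1
  d = 4: μ(4) · 𝟙(580/4) = 0 · 1 = 0
  d = 5: μ(5) · 𝟙(580/5) = -1 · 1 = -1
  d = 10: μ(10) · 𝟙(580/10) = 1 · 1 = 1
  d = 20: μ(20) · 𝟙(580/20) = 0 · 1 = 0
  d = 29: μ(29) · 𝟙(580/29) = -1 · 1 = -1
  d = 58: μ(58) · 𝟙(580/58) = 1 · 1 = 1
  d = 116: μ(116) · 𝟙(580/116) = 0 · 1 = 0
  d = 145: μ(145) · 𝟙(580/145) = 1 · 1 = 1
  d = 290: μ(290) · 𝟙(580/290) = -1 · 1 = -1
  d = 580: μ(580) · 𝟙(580/580) = 0 · 1 = 0
Summing: (μ * 𝟙)(580) = 1 + -1 + 0 + -1 + 1 + 0 + -1 + 1 + 0 + 1 + -1 + 0 = 0.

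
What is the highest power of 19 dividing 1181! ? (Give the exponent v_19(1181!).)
v_19(1181!) = 65

Legendre's formula: v_p(n!) = Σ_{k ≥ 1} ⌊n / p^k⌋. For p = 19, n = 1181, the terms are:
  ⌊1181/19^1⌋ = ⌊1181/19⌋ = 62
  ⌊1181/19^2⌋ = ⌊1181/361⌋ = 3
(the next term ⌊1181/19^3⌋ = 0, terminating the sum). Summing: v_19(1181!) = 62 + 3 = 65.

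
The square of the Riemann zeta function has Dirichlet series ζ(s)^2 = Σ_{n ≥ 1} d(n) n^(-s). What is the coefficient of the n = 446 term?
d(446) = 4

ζ(s)^2 = (Σ 1/m^s)(Σ 1/k^s). The coefficient of 1/n^s in the product is the number of ordered pairs (m, k) with mk = n, which equals d(n). For n = 446, divisors are [1, 2, 223, 446], so d(446) = 4.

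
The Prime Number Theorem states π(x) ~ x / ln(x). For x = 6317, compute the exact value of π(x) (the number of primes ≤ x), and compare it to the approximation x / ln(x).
π(6317) = 822;  x/ln(x) ≈ 721.86;  relative error ≈ 12.18%.

Directly count primes up to 6317: π(6317) = 822. The PNT approximation gives 6317/ln(6317) ≈ 6317/8.75100 ≈ 721.86. Relative error (π(x) − x/ln(x)) / π(x) ≈ 12.18%; the approximation is known to undercount slightly (Li(x) is a better estimate).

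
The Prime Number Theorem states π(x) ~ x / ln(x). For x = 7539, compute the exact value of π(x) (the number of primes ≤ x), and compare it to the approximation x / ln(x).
π(7539) = 955;  x/ln(x) ≈ 844.44;  relative error ≈ 11.58%.

Directly count primes up to 7539: π(7539) = 955. The PNT approximation gives 7539/ln(7539) ≈ 7539/8.92784 ≈ 844.44. Relative error (π(x) − x/ln(x)) / π(x) ≈ 11.58%; the approximation is known to undercount slightly (Li(x) is a better estimate).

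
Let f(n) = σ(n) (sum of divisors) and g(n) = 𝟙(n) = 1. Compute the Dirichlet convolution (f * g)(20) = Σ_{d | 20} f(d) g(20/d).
(σ * 𝟙)(20) = 77

Divisors of 20: [1, 2, 4, 5, 10, 20]. For each d | 20:
  d = 1: σ(1) · 𝟙(20/1) = 1 · 1 = 1
  d = 2: σ(2) · 𝟙(20/2) = 3 · 1 = 3
  d = 4: σ(4) · 𝟙(20/4) = 7 · 1 = 7
  d = 5: σ(5) · 𝟙(20/5) = 6 · 1 = 6
  d = 10: σ(10) · 𝟙(20/10) = 18 · 1 = 18
  d = 20: σ(20) · 𝟙(20/20) = 42 · 1 = 42
Summing: (σ * 𝟙)(20) = 1 + 3 + 7 + 6 + 18 + 42 = 77.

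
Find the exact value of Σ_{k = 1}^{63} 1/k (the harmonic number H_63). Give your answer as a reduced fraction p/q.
H_63 = 310559566510213034489743057/65681493561267903750631200

Direct summation: H_63 = 1 + 1/2 + ... + 1/63. The least common denominator is lcm(1, ..., 63) = 591133442051411133755680800; over this denominator the numerator is 591133442051411133755680800 + 295566721025705566877840400 + 197044480683803711251893600 + 147783360512852783438920200 + 118226688410282226751136160 + 98522240341901855625946800 + 84447634578773019107954400 + 73891680256426391719460100 + 65681493561267903750631200 + 59113344205141113375568080 + 53739403822855557614152800 + 49261120170950927812973400 + 45471803234723933365821600 + 42223817289386509553977200 + 39408896136760742250378720 + 36945840128213195859730050 + 34772555414788890220922400 + 32840746780633951875315600 + 31112286423758480723983200 + 29556672102570556687784040 + 28149211526257673035984800 + 26869701911427778807076400 + 25701454002235266685029600 + 24630560085475463906486700 + 23645337682056445350227232 + 22735901617361966682910800 + 21893831187089301250210400 + 21111908644693254776988600 + 20383911794876245991575200 + 19704448068380371125189360 + 19068820711335843024376800 + 18472920064106597929865025 + 17913134607618519204717600 + 17386277707394445110461200 + 16889526915754603821590880 + 16420373390316975937657800 + 15976579514903003615018400 + 15556143211879240361991600 + 15157267744907977788607200 + 14778336051285278343892020 + 14417888830522222774528800 + 14074605763128836517992400 + 13747289350032817064085600 + 13434850955713889403538200 + 13136298712253580750126240 + 12850727001117633342514800 + 12577307277689598590546400 + 12315280042737731953243350 + 12063947796967574158279200 + 11822668841028222675113616 + 11590851804929630073640800 + 11367950808680983341455400 + 11153461170781342146333600 + 10946915593544650625105200 + 10747880764571111522830560 + 10555954322346627388494300 + 10370762141252826907994400 + 10191955897438122995787600 + 10019210882227307351791200 + 9852224034190185562594680 + 9690712164777231700912800 + 9534410355667921512188400 + 9383070508752557678661600 = 2795036098591917310407687513, so H_63 = 2795036098591917310407687513/591133442051411133755680800; reducing by gcd(2795036098591917310407687513, 591133442051411133755680800) = 9 gives 310559566510213034489743057/65681493561267903750631200 ≈ 4.72827. (The PNT-adjacent estimate ln(63) + γ ≈ 4.72035 matches within O(1/n).)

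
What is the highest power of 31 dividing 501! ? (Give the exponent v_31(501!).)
v_31(501!) = 16

Legendre's formula: v_p(n!) = Σ_{k ≥ 1} ⌊n / p^k⌋. For p = 31, n = 501, the terms are:
  ⌊501/31^1⌋ = ⌊501/31⌋ = 16
(the next term ⌊501/31^2⌋ = 0, terminating the sum). Summing: v_31(501!) = 16 = 16.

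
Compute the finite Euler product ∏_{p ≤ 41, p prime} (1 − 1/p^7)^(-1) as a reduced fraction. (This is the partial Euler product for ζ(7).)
∏ = 15214693740861659022327238853367449744246233642110123338337250729020413243663439716160625/15088713883430430558353749276068876125470859484627961166255440580167365026798140387704832

The primes p ≤ 41 are [2, 3, 5, 7, 11, 13, 17, 19, 23, 29, 31, 37, 41]. For each prime, (1 − 1/p^7)^(-1) = p^7 / (p^7 − 1). The product is (1 − 1/2^7)^(-1), (1 − 1/3^7)^(-1), (1 − 1/5^7)^(-1), (1 − 1/7^7)^(-1), (1 − 1/11^7)^(-1), (1 − 1/13^7)^(-1), (1 − 1/17^7)^(-1), (1 − 1/19^7)^(-1), (1 − 1/23^7)^(-1), (1 − 1/29^7)^(-1), (1 − 1/31^7)^(-1), (1 − 1/37^7)^(-1), (1 − 1/41^7)^(-1) = ∏ p^7 / (p^7 − 1) = 15214693740861659022327238853367449744246233642110123338337250729020413243663439716160625/15088713883430430558353749276068876125470859484627961166255440580167365026798140387704832.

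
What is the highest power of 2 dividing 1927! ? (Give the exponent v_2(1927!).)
v_2(1927!) = 1920

Legendre's formula: v_p(n!) = Σ_{k ≥ 1} ⌊n / p^k⌋. For p = 2, n = 1927, the terms are:
  ⌊1927/2^1⌋ = ⌊1927/2⌋ = 963
  ⌊1927/2^2⌋ = ⌊1927/4⌋ = 481
  ⌊1927/2^3⌋ = ⌊1927/8⌋ = 240
  ⌊1927/2^4⌋ = ⌊1927/16⌋ = 120
  ⌊1927/2^5⌋ = ⌊1927/32⌋ = 60
  ⌊1927/2^6⌋ = ⌊1927/64⌋ = 30
  ⌊1927/2^7⌋ = ⌊1927/128⌋ = 15
  ⌊1927/2^8⌋ = ⌊1927/256⌋ = 7
  ⌊1927/2^9⌋ = ⌊1927/512⌋ = 3
  ⌊1927/2^10⌋ = ⌊1927/1024⌋ = 1
(the next term ⌊1927/2^11⌋ = 0, terminating the sum). Summing: v_2(1927!) = 963 + 481 + 240 + 120 + 60 + 30 + 15 + 7 + 3 + 1 = 1920.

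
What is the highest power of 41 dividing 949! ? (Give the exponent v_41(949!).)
v_41(949!) = 23

Legendre's formula: v_p(n!) = Σ_{k ≥ 1} ⌊n / p^k⌋. For p = 41, n = 949, the terms are:
  ⌊949/41^1⌋ = ⌊949/41⌋ = 23
(the next term ⌊949/41^2⌋ = 0, terminating the sum). Summing: v_41(949!) = 23 = 23.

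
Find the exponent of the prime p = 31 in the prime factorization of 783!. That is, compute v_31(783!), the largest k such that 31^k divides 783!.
v_31(783!) = 25

Legendre's formula: v_p(n!) = Σ_{k ≥ 1} ⌊n / p^k⌋. For p = 31, n = 783, the terms are:
  ⌊783/31^1⌋ = ⌊783/31⌋ = 25
(the next term ⌊783/31^2⌋ = 0, terminating the sum). Summing: v_31(783!) = 25 = 25.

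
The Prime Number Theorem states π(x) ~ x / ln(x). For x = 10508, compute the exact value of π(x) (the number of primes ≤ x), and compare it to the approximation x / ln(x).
π(10508) = 1285;  x/ln(x) ≈ 1134.79;  relative error ≈ 11.69%.

Directly count primes up to 10508: π(10508) = 1285. The PNT approximation gives 10508/ln(10508) ≈ 10508/9.25989 ≈ 1134.79. Relative error (π(x) − x/ln(x)) / π(x) ≈ 11.69%; the approximation is known to undercount slightly (Li(x) is a better estimate).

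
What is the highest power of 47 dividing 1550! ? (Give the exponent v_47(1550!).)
v_47(1550!) = 32

Legendre's formula: v_p(n!) = Σ_{k ≥ 1} ⌊n / p^k⌋. For p = 47, n = 1550, the terms are:
  ⌊1550/47^1⌋ = ⌊1550/47⌋ = 32
(the next term ⌊1550/47^2⌋ = 0, terminating the sum). Summing: v_47(1550!) = 32 = 32.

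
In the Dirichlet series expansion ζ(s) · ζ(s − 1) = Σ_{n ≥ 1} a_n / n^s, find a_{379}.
σ(379) = 380

In the product (Σ m^0/m^s)(Σ k / k^s) = Σ (Σ_{d | n} d) / n^s, the coefficient of 1/n^s is σ(n) = Σ_{d | n} d. For n = 379, divisors are [1, 379]; summing: σ(379) = 380.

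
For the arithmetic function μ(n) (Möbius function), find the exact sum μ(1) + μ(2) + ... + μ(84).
Σ_{n ≤ 84} μ(n) = -4

Compute μ(n) for each 1 ≤ n ≤ 84: μ(1) = 1, μ(2) = -1, μ(3) = -1, μ(4) = 0, μ(5) = -1, μ(6) = 1, μ(7) = -1, μ(8) = 0, μ(9) = 0, μ(10) = 1, μ(11) = -1, μ(12) = 0, μ(13) = -1, μ(14) = 1, μ(15) = 1, μ(16) = 0, μ(17) = -1, μ(18) = 0, μ(19) = -1, μ(20) = 0, μ(21) = 1, μ(22) = 1, μ(23) = -1, μ(24) = 0, μ(25) = 0, μ(26) = 1, μ(27) = 0, μ(28) = 0, μ(29) = -1, μ(30) = -1, μ(31) = -1, μ(32) = 0, μ(33) = 1, μ(34) = 1, μ(35) = 1, μ(36) = 0, μ(37) = -1, μ(38) = 1, μ(39) = 1, μ(40) = 0, μ(41) = -1, μ(42) = -1, μ(43) = -1, μ(44) = 0, μ(45) = 0, μ(46) = 1, μ(47) = -1, μ(48) = 0, μ(49) = 0, μ(50) = 0, μ(51) = 1, μ(52) = 0, μ(53) = -1, μ(54) = 0, μ(55) = 1, μ(56) = 0, μ(57) = 1, μ(58) = 1, μ(59) = -1, μ(60) = 0, μ(61) = -1, μ(62) = 1, μ(63) = 0, μ(64) = 0, μ(65) = 1, μ(66) = -1, μ(67) = -1, μ(68) = 0, μ(69) = 1, μ(70) = -1, μ(71) = -1, μ(72) = 0, μ(73) = -1, μ(74) = 1, μ(75) = 0, μ(76) = 0, μ(77) = 1, μ(78) = -1, μ(79) = -1, μ(80) = 0, μ(81) = 0, μ(82) = 1, μ(83) = -1, μ(84) = 0. Summing all 84 values: -4. (Mertens function M(x) = Σ_{n ≤ x} μ(n); on average M(x) should be small (PNT ⟺ M(x) = o(x)).)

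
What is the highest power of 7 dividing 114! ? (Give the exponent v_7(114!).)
v_7(114!) = 18

Legendre's formula: v_p(n!) = Σ_{k ≥ 1} ⌊n / p^k⌋. For p = 7, n = 114, the terms are:
  ⌊114/7^1⌋ = ⌊114/7⌋ = 16
  ⌊114/7^2⌋ = ⌊114/49⌋ = 2
(the next term ⌊114/7^3⌋ = 0, terminating the sum). Summing: v_7(114!) = 16 + 2 = 18.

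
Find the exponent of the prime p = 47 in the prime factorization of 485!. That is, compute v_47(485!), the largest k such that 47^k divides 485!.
v_47(485!) = 10

Legendre's formula: v_p(n!) = Σ_{k ≥ 1} ⌊n / p^k⌋. For p = 47, n = 485, the terms are:
  ⌊485/47^1⌋ = ⌊485/47⌋ = 10
(the next term ⌊485/47^2⌋ = 0, terminating the sum). Summing: v_47(485!) = 10 = 10.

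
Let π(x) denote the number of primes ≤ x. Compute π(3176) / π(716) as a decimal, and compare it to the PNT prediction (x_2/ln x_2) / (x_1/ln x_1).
π(3176)/π(716) = 449/127 ≈ 3.5354;  PNT prediction ≈ 3.6163.

π(716) = 127 and π(3176) = 449, so π(3176)/π(716) ≈ 3.5354. The PNT-predicted ratio is (3176/ln(3176)) / (716/ln(716)) ≈ 3.6163. The two agree to within a few percent, as expected.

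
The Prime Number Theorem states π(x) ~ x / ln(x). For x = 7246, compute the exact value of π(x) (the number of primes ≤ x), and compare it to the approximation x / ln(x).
π(7246) = 926;  x/ln(x) ≈ 815.24;  relative error ≈ 11.96%.

Directly count primes up to 7246: π(7246) = 926. The PNT approximation gives 7246/ln(7246) ≈ 7246/8.88820 ≈ 815.24. Relative error (π(x) − x/ln(x)) / π(x) ≈ 11.96%; the approximation is known to undercount slightly (Li(x) is a better estimate).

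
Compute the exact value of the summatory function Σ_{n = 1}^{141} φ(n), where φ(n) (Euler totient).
Σ_{n ≤ 141} φ(n) = 6092

Compute φ(n) for each 1 ≤ n ≤ 141: φ(1) = 1, φ(2) = 1, φ(3) = 2, φ(4) = 2, φ(5) = 4, φ(6) = 2, φ(7) = 6, φ(8) = 4, φ(9) = 6, φ(10) = 4, φ(11) = 10, φ(12) = 4, φ(13) = 12, φ(14) = 6, φ(15) = 8, φ(16) = 8, φ(17) = 16, φ(18) = 6, φ(19) = 18, φ(20) = 8, φ(21) = 12, φ(22) = 10, φ(23) = 22, φ(24) = 8, φ(25) = 20, φ(26) = 12, φ(27) = 18, φ(28) = 12, φ(29) = 28, φ(30) = 8, φ(31) = 30, φ(32) = 16, φ(33) = 20, φ(34) = 16, φ(35) = 24, φ(36) = 12, φ(37) = 36, φ(38) = 18, φ(39) = 24, φ(40) = 16, φ(41) = 40, φ(42) = 12, φ(43) = 42, φ(44) = 20, φ(45) = 24, φ(46) = 22, φ(47) = 46, φ(48) = 16, φ(49) = 42, φ(50) = 20, φ(51) = 32, φ(52) = 24, φ(53) = 52, φ(54) = 18, φ(55) = 40, φ(56) = 24, φ(57) = 36, φ(58) = 28, φ(59) = 58, φ(60) = 16, φ(61) = 60, φ(62) = 30, φ(63) = 36, φ(64) = 32, φ(65) = 48, φ(66) = 20, φ(67) = 66, φ(68) = 32, φ(69) = 44, φ(70) = 24, φ(71) = 70, φ(72) = 24, φ(73) = 72, φ(74) = 36, φ(75) = 40, φ(76) = 36, φ(77) = 60, φ(78) = 24, φ(79) = 78, φ(80) = 32, φ(81) = 54, φ(82) = 40, φ(83) = 82, φ(84) = 24, φ(85) = 64, φ(86) = 42, φ(87) = 56, φ(88) = 40, φ(89) = 88, φ(90) = 24, φ(91) = 72, φ(92) = 44, φ(93) = 60, φ(94) = 46, φ(95) = 72, φ(96) = 32, φ(97) = 96, φ(98) = 42, φ(99) = 60, φ(100) = 40, φ(101) = 100, φ(102) = 32, φ(103) = 102, φ(104) = 48, φ(105) = 48, φ(106) = 52, φ(107) = 106, φ(108) = 36, φ(109) = 108, φ(110) = 40, φ(111) = 72, φ(112) = 48, φ(113) = 112, φ(114) = 36, φ(115) = 88, φ(116) = 56, φ(117) = 72, φ(118) = 58, φ(119) = 96, φ(120) = 32, φ(121) = 110, φ(122) = 60, φ(123) = 80, φ(124) = 60, φ(125) = 100, φ(126) = 36, φ(127) = 126, φ(128) = 64, φ(129) = 84, φ(130) = 48, φ(131) = 130, φ(132) = 40, φ(133) = 108, φ(134) = 66, φ(135) = 72, φ(136) = 64, φ(137) = 136, φ(138) = 44, φ(139) = 138, φ(140) = 48, φ(141) = 92. Summing all 141 values: 6092. (Average order: Σ_{n ≤ x} φ(n) ~ (3/π²) x². For x = 141, (3/π²)·141² ≈ 6043.10.)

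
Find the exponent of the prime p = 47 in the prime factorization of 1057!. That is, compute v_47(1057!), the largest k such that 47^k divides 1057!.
v_47(1057!) = 22

Legendre's formula: v_p(n!) = Σ_{k ≥ 1} ⌊n / p^k⌋. For p = 47, n = 1057, the terms are:
  ⌊1057/47^1⌋ = ⌊1057/47⌋ = 22
(the next term ⌊1057/47^2⌋ = 0, terminating the sum). Summing: v_47(1057!) = 22 = 22.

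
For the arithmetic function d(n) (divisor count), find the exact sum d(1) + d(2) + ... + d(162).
Σ_{n ≤ 162} d(n) = 856

Compute d(n) for each 1 ≤ n ≤ 162: d(1) = 1, d(2) = 2, d(3) = 2, d(4) = 3, d(5) = 2, d(6) = 4, d(7) = 2, d(8) = 4, d(9) = 3, d(10) = 4, d(11) = 2, d(12) = 6, d(13) = 2, d(14) = 4, d(15) = 4, d(16) = 5, d(17) = 2, d(18) = 6, d(19) = 2, d(20) = 6, d(21) = 4, d(22) = 4, d(23) = 2, d(24) = 8, d(25) = 3, d(26) = 4, d(27) = 4, d(28) = 6, d(29) = 2, d(30) = 8, d(31) = 2, d(32) = 6, d(33) = 4, d(34) = 4, d(35) = 4, d(36) = 9, d(37) = 2, d(38) = 4, d(39) = 4, d(40) = 8, d(41) = 2, d(42) = 8, d(43) = 2, d(44) = 6, d(45) = 6, d(46) = 4, d(47) = 2, d(48) = 10, d(49) = 3, d(50) = 6, d(51) = 4, d(52) = 6, d(53) = 2, d(54) = 8, d(55) = 4, d(56) = 8, d(57) = 4, d(58) = 4, d(59) = 2, d(60) = 12, d(61) = 2, d(62) = 4, d(63) = 6, d(64) = 7, d(65) = 4, d(66) = 8, d(67) = 2, d(68) = 6, d(69) = 4, d(70) = 8, d(71) = 2, d(72) = 12, d(73) = 2, d(74) = 4, d(75) = 6, d(76) = 6, d(77) = 4, d(78) = 8, d(79) = 2, d(80) = 10, d(81) = 5, d(82) = 4, d(83) = 2, d(84) = 12, d(85) = 4, d(86) = 4, d(87) = 4, d(88) = 8, d(89) = 2, d(90) = 12, d(91) = 4, d(92) = 6, d(93) = 4, d(94) = 4, d(95) = 4, d(96) = 12, d(97) = 2, d(98) = 6, d(99) = 6, d(100) = 9, d(101) = 2, d(102) = 8, d(103) = 2, d(104) = 8, d(105) = 8, d(106) = 4, d(107) = 2, d(108) = 12, d(109) = 2, d(110) = 8, d(111) = 4, d(112) = 10, d(113) = 2, d(114) = 8, d(115) = 4, d(116) = 6, d(117) = 6, d(118) = 4, d(119) = 4, d(120) = 16, d(121) = 3, d(122) = 4, d(123) = 4, d(124) = 6, d(125) = 4, d(126) = 12, d(127) = 2, d(128) = 8, d(129) = 4, d(130) = 8, d(131) = 2, d(132) = 12, d(133) = 4, d(134) = 4, d(135) = 8, d(136) = 8, d(137) = 2, d(138) = 8, d(139) = 2, d(140) = 12, d(141) = 4, d(142) = 4, d(143) = 4, d(144) = 15, d(145) = 4, d(146) = 4, d(147) = 6, d(148) = 6, d(149) = 2, d(150) = 12, d(151) = 2, d(152) = 8, d(153) = 6, d(154) = 8, d(155) = 4, d(156) = 12, d(157) = 2, d(158) = 4, d(159) = 4, d(160) = 12, d(161) = 4, d(162) = 10. Summing all 162 values: 856. (Dirichlet's divisor formula: Σ_{n ≤ x} d(n) = x ln(x) + (2γ − 1) x + O(√x). For x = 162, the asymptotic estimate is ≈ 849.21.)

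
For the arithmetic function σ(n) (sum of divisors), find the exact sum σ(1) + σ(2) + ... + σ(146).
Σ_{n ≤ 146} σ(n) = 17588

Compute σ(n) for each 1 ≤ n ≤ 146: σ(1) = 1, σ(2) = 3, σ(3) = 4, σ(4) = 7, σ(5) = 6, σ(6) = 12, σ(7) = 8, σ(8) = 15, σ(9) = 13, σ(10) = 18, σ(11) = 12, σ(12) = 28, σ(13) = 14, σ(14) = 24, σ(15) = 24, σ(16) = 31, σ(17) = 18, σ(18) = 39, σ(19) = 20, σ(20) = 42, σ(21) = 32, σ(22) = 36, σ(23) = 24, σ(24) = 60, σ(25) = 31, σ(26) = 42, σ(27) = 40, σ(28) = 56, σ(29) = 30, σ(30) = 72, σ(31) = 32, σ(32) = 63, σ(33) = 48, σ(34) = 54, σ(35) = 48, σ(36) = 91, σ(37) = 38, σ(38) = 60, σ(39) = 56, σ(40) = 90, σ(41) = 42, σ(42) = 96, σ(43) = 44, σ(44) = 84, σ(45) = 78, σ(46) = 72, σ(47) = 48, σ(48) = 124, σ(49) = 57, σ(50) = 93, σ(51) = 72, σ(52) = 98, σ(53) = 54, σ(54) = 120, σ(55) = 72, σ(56) = 120, σ(57) = 80, σ(58) = 90, σ(59) = 60, σ(60) = 168, σ(61) = 62, σ(62) = 96, σ(63) = 104, σ(64) = 127, σ(65) = 84, σ(66) = 144, σ(67) = 68, σ(68) = 126, σ(69) = 96, σ(70) = 144, σ(71) = 72, σ(72) = 195, σ(73) = 74, σ(74) = 114, σ(75) = 124, σ(76) = 140, σ(77) = 96, σ(78) = 168, σ(79) = 80, σ(80) = 186, σ(81) = 121, σ(82) = 126, σ(83) = 84, σ(84) = 224, σ(85) = 108, σ(86) = 132, σ(87) = 120, σ(88) = 180, σ(89) = 90, σ(90) = 234, σ(91) = 112, σ(92) = 168, σ(93) = 128, σ(94) = 144, σ(95) = 120, σ(96) = 252, σ(97) = 98, σ(98) = 171, σ(99) = 156, σ(100) = 217, σ(101) = 102, σ(102) = 216, σ(103) = 104, σ(104) = 210, σ(105) = 192, σ(106) = 162, σ(107) = 108, σ(108) = 280, σ(109) = 110, σ(110) = 216, σ(111) = 152, σ(112) = 248, σ(113) = 114, σ(114) = 240, σ(115) = 144, σ(116) = 210, σ(117) = 182, σ(118) = 180, σ(119) = 144, σ(120) = 360, σ(121) = 133, σ(122) = 186, σ(123) = 168, σ(124) = 224, σ(125) = 156, σ(126) = 312, σ(127) = 128, σ(128) = 255, σ(129) = 176, σ(130) = 252, σ(131) = 132, σ(132) = 336, σ(133) = 160, σ(134) = 204, σ(135) = 240, σ(136) = 270, σ(137) = 138, σ(138) = 288, σ(139) = 140, σ(140) = 336, σ(141) = 192, σ(142) = 216, σ(143) = 168, σ(144) = 403, σ(145) = 180, σ(146) = 222. Summing all 146 values: 17588. (Average order: Σ_{n ≤ x} σ(n) ~ (π²/12) x². For x = 146, (π²/12)·146² ≈ 17531.71.)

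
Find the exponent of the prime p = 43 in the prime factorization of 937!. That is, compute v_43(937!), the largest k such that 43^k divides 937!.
v_43(937!) = 21

Legendre's formula: v_p(n!) = Σ_{k ≥ 1} ⌊n / p^k⌋. For p = 43, n = 937, the terms are:
  ⌊937/43^1⌋ = ⌊937/43⌋ = 21
(the next term ⌊937/43^2⌋ = 0, terminating the sum). Summing: v_43(937!) = 21 = 21.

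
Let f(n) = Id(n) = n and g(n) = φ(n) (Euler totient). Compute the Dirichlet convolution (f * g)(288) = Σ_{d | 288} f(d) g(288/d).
(Id * φ)(288) = 2352

Divisors of 288: [1, 2, 3, 4, 6, 8, 9, 12, 16, 18, 24, 32, 36, 48, 72, 96, 144, 288]. For each d | 288:
  d = 1: Id(1) · φ(288/1) = 1 · 96 = 96
  d = 2: Id(2) · φ(288/2) = 2 · 48 = 96
  d = 3: Id(3) · φ(288/3) = 3 · 32 = 96
  d = 4: Id(4) · φ(288/4) = 4 · 24 = 96
  d = 6: Id(6) · φ(288/6) = 6 · 16 = 96
  d = 8: Id(8) · φ(288/8) = 8 · 12 = 96
  d = 9: Id(9) · φ(288/9) = 9 · 16 = 144
  d = 12: Id(12) · φ(288/12) = 12 · 8 = 96
  d = 16: Id(16) · φ(288/16) = 16 · 6 = 96
  d = 18: Id(18) · φ(288/18) = 18 · 8 = 144
  d = 24: Id(24) · φ(288/24) = 24 · 4 = 96
  d = 32: Id(32) · φ(288/32) = 32 · 6 = 192
  d = 36: Id(36) · φ(288/36) = 36 · 4 = 144
  d = 48: Id(48) · φ(288/48) = 48 · 2 = 96
  d = 72: Id(72) · φ(288/72) = 72 · 2 = 144
  d = 96: Id(96) · φ(288/96) = 96 · 2 = 192
  d = 144: Id(144) · φ(288/144) = 144 · 1 = 144
  d = 288: Id(288) · φ(288/288) = 288 · 1 = 288
Summing: (Id * φ)(288) = 96 + 96 + 96 + 96 + 96 + 96 + 144 + 96 + 96 + 144 + 96 + 192 + 144 + 96 + 144 + 192 + 144 + 288 = 2352.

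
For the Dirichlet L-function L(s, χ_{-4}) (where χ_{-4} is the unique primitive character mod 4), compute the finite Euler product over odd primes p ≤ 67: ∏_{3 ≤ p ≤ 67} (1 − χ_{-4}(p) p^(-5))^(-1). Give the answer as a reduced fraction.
∏ = 37979204647637350516760877329690181347337250286656304892593349955377546774080367593893487696930042429/38125690090169221251718118687086971940856605396725095947148046662410194981822835725803035469807616000

The odd primes p ≤ 67 are [3, 5, 7, 11, 13, 17, 19, 23, 29, 31, 37, 41, 43, 47, 53, 59, 61, 67]. For each, χ(p) = 1 if p ≡ 1 mod 4, χ(p) = −1 if p ≡ 3 mod 4. Taking (1 − χ(p)/p^5)^(-1) = p^5/(p^5 − χ(p)): (1 − (-1)/3^5)^(-1) · (1 − (1)/5^5)^(-1) · (1 − (-1)/7^5)^(-1) · (1 − (-1)/11^5)^(-1) · (1 − (1)/13^5)^(-1) · (1 − (1)/17^5)^(-1) · (1 − (-1)/19^5)^(-1) · (1 − (-1)/23^5)^(-1) · (1 − (1)/29^5)^(-1) · (1 − (-1)/31^5)^(-1) · (1 − (1)/37^5)^(-1) · (1 − (1)/41^5)^(-1) · (1 − (-1)/43^5)^(-1) · (1 − (-1)/47^5)^(-1) · (1 − (1)/53^5)^(-1) · (1 − (-1)/59^5)^(-1) · (1 − (1)/61^5)^(-1) · (1 − (-1)/67^5)^(-1) = 37979204647637350516760877329690181347337250286656304892593349955377546774080367593893487696930042429/38125690090169221251718118687086971940856605396725095947148046662410194981822835725803035469807616000.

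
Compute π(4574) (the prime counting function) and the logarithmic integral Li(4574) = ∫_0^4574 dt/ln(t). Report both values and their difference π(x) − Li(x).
π(4574) = 619;  Li(4574) ≈ 634.00;  π(x) − Li(x) ≈ -15.00.

Direct count of primes ≤ 4574 gives π(4574) = 619. Numerical evaluation of the logarithmic integral gives Li(4574) ≈ 634.00. The difference π(x) − Li(x) ≈ -15.00 is typically negative for small/moderate x (Li(x) overestimates), though Littlewood's theorem shows this sign changes infinitely often.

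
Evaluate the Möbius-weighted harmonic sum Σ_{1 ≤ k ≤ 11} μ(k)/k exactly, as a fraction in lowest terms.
Σ μ(k)/k = -1/2310

Values of μ(k) for 1 ≤ k ≤ 11: μ(1) = 1, μ(2) = -1, μ(3) = -1, μ(5) = -1, μ(6) = 1, μ(7) = -1, μ(10) = 1, μ(11) = -1, with μ = 0 on non-squarefree integers. Summing μ(k)/k for k where μ(k) ≠ 0 gives -1/2310 ≈ -0.0004. (PNT ⟺ this sum → 0 as n → ∞.)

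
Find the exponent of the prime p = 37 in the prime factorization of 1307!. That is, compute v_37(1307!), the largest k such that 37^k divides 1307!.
v_37(1307!) = 35

Legendre's formula: v_p(n!) = Σ_{k ≥ 1} ⌊n / p^k⌋. For p = 37, n = 1307, the terms are:
  ⌊1307/37^1⌋ = ⌊1307/37⌋ = 35
(the next term ⌊1307/37^2⌋ = 0, terminating the sum). Summing: v_37(1307!) = 35 = 35.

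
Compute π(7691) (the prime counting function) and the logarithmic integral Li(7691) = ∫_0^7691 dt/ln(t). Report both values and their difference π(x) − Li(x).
π(7691) = 976;  Li(7691) ≈ 991.96;  π(x) − Li(x) ≈ -15.96.

Direct count of primes ≤ 7691 gives π(7691) = 976. Numerical evaluation of the logarithmic integral gives Li(7691) ≈ 991.96. The difference π(x) − Li(x) ≈ -15.96 is typically negative for small/moderate x (Li(x) overestimates), though Littlewood's theorem shows this sign changes infinitely often.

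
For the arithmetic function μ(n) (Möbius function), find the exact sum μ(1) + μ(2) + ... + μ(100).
Σ_{n ≤ 100} μ(n) = 1

Compute μ(n) for each 1 ≤ n ≤ 100: μ(1) = 1, μ(2) = -1, μ(3) = -1, μ(4) = 0, μ(5) = -1, μ(6) = 1, μ(7) = -1, μ(8) = 0, μ(9) = 0, μ(10) = 1, μ(11) = -1, μ(12) = 0, μ(13) = -1, μ(14) = 1, μ(15) = 1, μ(16) = 0, μ(17) = -1, μ(18) = 0, μ(19) = -1, μ(20) = 0, μ(21) = 1, μ(22) = 1, μ(23) = -1, μ(24) = 0, μ(25) = 0, μ(26) = 1, μ(27) = 0, μ(28) = 0, μ(29) = -1, μ(30) = -1, μ(31) = -1, μ(32) = 0, μ(33) = 1, μ(34) = 1, μ(35) = 1, μ(36) = 0, μ(37) = -1, μ(38) = 1, μ(39) = 1, μ(40) = 0, μ(41) = -1, μ(42) = -1, μ(43) = -1, μ(44) = 0, μ(45) = 0, μ(46) = 1, μ(47) = -1, μ(48) = 0, μ(49) = 0, μ(50) = 0, μ(51) = 1, μ(52) = 0, μ(53) = -1, μ(54) = 0, μ(55) = 1, μ(56) = 0, μ(57) = 1, μ(58) = 1, μ(59) = -1, μ(60) = 0, μ(61) = -1, μ(62) = 1, μ(63) = 0, μ(64) = 0, μ(65) = 1, μ(66) = -1, μ(67) = -1, μ(68) = 0, μ(69) = 1, μ(70) = -1, μ(71) = -1, μ(72) = 0, μ(73) = -1, μ(74) = 1, μ(75) = 0, μ(76) = 0, μ(77) = 1, μ(78) = -1, μ(79) = -1, μ(80) = 0, μ(81) = 0, μ(82) = 1, μ(83) = -1, μ(84) = 0, μ(85) = 1, μ(86) = 1, μ(87) = 1, μ(88) = 0, μ(89) = -1, μ(90) = 0, μ(91) = 1, μ(92) = 0, μ(93) = 1, μ(94) = 1, μ(95) = 1, μ(96) = 0, μ(97) = -1, μ(98) = 0, μ(99) = 0, μ(100) = 0. Summing all 100 values: 1. (Mertens function M(x) = Σ_{n ≤ x} μ(n); on average M(x) should be small (PNT ⟺ M(x) = o(x)).)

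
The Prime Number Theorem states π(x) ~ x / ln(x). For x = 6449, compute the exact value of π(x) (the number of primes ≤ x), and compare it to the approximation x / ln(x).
π(6449) = 837;  x/ln(x) ≈ 735.21;  relative error ≈ 12.16%.

Directly count primes up to 6449: π(6449) = 837. The PNT approximation gives 6449/ln(6449) ≈ 6449/8.77168 ≈ 735.21. Relative error (π(x) − x/ln(x)) / π(x) ≈ 12.16%; the approximation is known to undercount slightly (Li(x) is a better estimate).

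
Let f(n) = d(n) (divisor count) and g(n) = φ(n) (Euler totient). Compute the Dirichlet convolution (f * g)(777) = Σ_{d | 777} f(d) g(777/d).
(d * φ)(777) = 1216

Divisors of 777: [1, 3, 7, 21, 37, 111, 259, 777]. For each d | 777:
  d = 1: d(1) · φ(777/1) = 1 · 432 = 432
  d = 3: d(3) · φ(777/3) = 2 · 216 = 432
  d = 7: d(7) · φ(777/7) = 2 · 72 = 144
  d = 21: d(21) · φ(777/21) = 4 · 36 = 144
  d = 37: d(37) · φ(777/37) = 2 · 12 = 24
  d = 111: d(111) · φ(777/111) = 4 · 6 = 24
  d = 259: d(259) · φ(777/259) = 4 · 2 = 8
  d = 777: d(777) · φ(777/777) = 8 · 1 = 8
Summing: (d * φ)(777) = 432 + 432 + 144 + 144 + 24 + 24 + 8 + 8 = 1216.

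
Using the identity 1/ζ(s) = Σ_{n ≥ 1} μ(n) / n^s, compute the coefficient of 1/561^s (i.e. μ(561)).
μ(561) = -1

Factor n = 561 = 3 · 11 · 17. μ(n) = 0 if any exponent ≥ 2 (not squarefree); otherwise μ(n) = (−1)^{ω(n)} where ω(n) is the number of distinct prime factors. Applying: μ(561) = -1.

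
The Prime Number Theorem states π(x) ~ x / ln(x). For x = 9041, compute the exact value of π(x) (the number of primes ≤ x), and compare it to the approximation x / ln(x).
π(9041) = 1123;  x/ln(x) ≈ 992.48;  relative error ≈ 11.62%.

Directly count primes up to 9041: π(9041) = 1123. The PNT approximation gives 9041/ln(9041) ≈ 9041/9.10953 ≈ 992.48. Relative error (π(x) − x/ln(x)) / π(x) ≈ 11.62%; the approximation is known to undercount slightly (Li(x) is a better estimate).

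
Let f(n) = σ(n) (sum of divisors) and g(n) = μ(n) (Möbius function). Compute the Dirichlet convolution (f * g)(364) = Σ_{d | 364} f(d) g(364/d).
(σ * μ)(364) = 364

Divisors of 364: [1, 2, 4, 7, 13, 14, 26, 28, 52, 91, 182, 364]. For each d | 364:
  d = 1: σ(1) · μ(364/1) = 1 · 0 = 0
  d = 2: σ(2) · μ(364/2) = 3 · -1 = -3
  d = 4: σ(4) · μ(364/4) = 7 · 1 = 7
  d = 7: σ(7) · μ(364/7) = 8 · 0 = 0
  d = 13: σ(13) · μ(364/13) = 14 · 0 = 0
  d = 14: σ(14) · μ(364/14) = 24 · 1 = 24
  d = 26: σ(26) · μ(364/26) = 42 · 1 = 42
  d = 28: σ(28) · μ(364/28) = 56 · -1 = -56
  d = 52: σ(52) · μ(364/52) = 98 · -1 = -98
  d = 91: σ(91) · μ(364/91) = 112 · 0 = 0
  d = 182: σ(182) · μ(364/182) = 336 · -1 = -336
  d = 364: σ(364) · μ(364/364) = 784 · 1 = 784
Summing: (σ * μ)(364) = 0 + -3 + 7 + 0 + 0 + 24 + 42 + -56 + -98 + 0 + -336 + 784 = 364.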